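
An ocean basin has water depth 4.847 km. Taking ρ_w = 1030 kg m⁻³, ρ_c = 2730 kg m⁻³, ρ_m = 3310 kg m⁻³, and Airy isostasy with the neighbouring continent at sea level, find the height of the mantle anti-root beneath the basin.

14.2 km

By Archimedes' principle applied to the lithosphere: replacing crust with seawater at the top is compensated by replacing crust with mantle at the base: d (ρ_c − ρ_w) = a (ρ_m − ρ_c).
a = d (ρ_c − ρ_w)/(ρ_m − ρ_c) = 4.847 km × 1700/580 = 14.2 km.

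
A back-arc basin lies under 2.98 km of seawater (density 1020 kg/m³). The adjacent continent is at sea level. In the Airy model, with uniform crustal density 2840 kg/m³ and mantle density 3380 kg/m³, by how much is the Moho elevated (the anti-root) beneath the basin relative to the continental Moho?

10 km

By Archimedes' principle applied to the lithosphere: replacing crust with seawater at the top is compensated by replacing crust with mantle at the base: d (ρ_c − ρ_w) = a (ρ_m − ρ_c).
a = d (ρ_c − ρ_w)/(ρ_m − ρ_c) = 2.98 km × 1820/540 = 10 km.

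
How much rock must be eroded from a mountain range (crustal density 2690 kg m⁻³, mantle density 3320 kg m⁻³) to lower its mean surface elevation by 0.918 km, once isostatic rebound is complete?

Net drop Δ = e − u = e − e ρ_c/ρ_m = e (ρ_m − ρ_c)/ρ_m.
e = Δ ρ_m/(ρ_m − ρ_c) = 0.918 km × 3320/630 = 4.84 km.

4.84 km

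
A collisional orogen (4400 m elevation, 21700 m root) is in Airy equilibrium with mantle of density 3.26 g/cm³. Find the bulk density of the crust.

ρ_c h = (ρ_m − ρ_c) r → ρ_c (h + r) = ρ_m r → ρ_c = ρ_m r / (h + r).
ρ_c = 3.26 × 21700 m / (4400 m + 21700 m) = 2.71 g/cm³.

2.71 g/cm³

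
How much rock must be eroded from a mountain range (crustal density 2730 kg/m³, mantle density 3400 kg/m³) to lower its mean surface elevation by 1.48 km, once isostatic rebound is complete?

Net drop Δ = e − u = e − e ρ_c/ρ_m = e (ρ_m − ρ_c)/ρ_m.
e = Δ ρ_m/(ρ_m − ρ_c) = 1.48 km × 3400/670 = 7.51 km.

7.51 km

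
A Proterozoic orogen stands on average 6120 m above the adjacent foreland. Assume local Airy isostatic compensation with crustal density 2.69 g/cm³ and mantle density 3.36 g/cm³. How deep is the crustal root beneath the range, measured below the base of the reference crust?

Balancing pressure at the compensation depth: the weight of the topography is balanced by the buoyancy of the root, ρ_c h = (ρ_m − ρ_c) r.
r = h · ρ_c / (ρ_m − ρ_c) = 6120 m × 2.69 / (3.36 − 2.69) = 24600 m.

24600 m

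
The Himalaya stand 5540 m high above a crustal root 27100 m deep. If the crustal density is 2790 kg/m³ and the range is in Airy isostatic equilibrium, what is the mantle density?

3360 kg/m³

Airy balance: ρ_c h = (ρ_m − ρ_c) r → ρ_m = ρ_c (1 + h/r).
ρ_m = 2790 × (1 + 5540 m/27100 m) = 3360 kg/m³.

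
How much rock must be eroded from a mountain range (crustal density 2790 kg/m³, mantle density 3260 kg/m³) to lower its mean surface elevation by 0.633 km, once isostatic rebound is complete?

4.39 km

Net drop Δ = e − u = e − e ρ_c/ρ_m = e (ρ_m − ρ_c)/ρ_m.
e = Δ ρ_m/(ρ_m − ρ_c) = 0.633 km × 3260/470 = 4.39 km.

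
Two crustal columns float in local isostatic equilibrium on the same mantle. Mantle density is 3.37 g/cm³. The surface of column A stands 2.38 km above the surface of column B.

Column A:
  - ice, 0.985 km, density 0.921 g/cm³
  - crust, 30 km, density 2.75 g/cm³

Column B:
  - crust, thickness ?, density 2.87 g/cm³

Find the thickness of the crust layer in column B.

26 km

Take the compensation level at the base of the deeper column (depth z_c below the surface of column A) and equate Σ ρ_i t_i down to z_c; mantle fills any gap and the z_c terms cancel.
Column A: 0.985×0.921 + 30×2.75 + (z_c − 30.985)×3.37
Column B: 2.38×0 + x×2.87 + (z_c − 2.38 − 0 − x)×3.37
The z_c×3.37 term appears on both sides and cancels. Collect the known terms of each column as K = Σ(ρt)_known − 3.37 × (depth of known layers): K_A = 83.407185 − 3.37×30.985 = −21.012265; K_B = 0 − 3.37×(2.38 + 0) = −8.0206.
Balance: K_A = K_B − x×(3.37 − 2.87), so x = (K_B − K_A)/(3.37 − 2.87) = 12.9917/0.5 = 26 km.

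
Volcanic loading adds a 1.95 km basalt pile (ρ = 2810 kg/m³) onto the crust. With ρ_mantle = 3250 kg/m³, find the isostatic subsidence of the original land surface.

1.69 km

Subaerial loading: s = t ρ_load / ρ_m.
s = 1.95 km × 2810/3250 = 1.69 km.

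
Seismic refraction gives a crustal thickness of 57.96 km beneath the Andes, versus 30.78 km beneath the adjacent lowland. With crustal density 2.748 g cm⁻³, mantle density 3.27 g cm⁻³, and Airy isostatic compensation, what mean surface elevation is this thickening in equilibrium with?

4.34 km

Excess crust Δ = 57.96 km − 30.78 km = 27.18 km, split between elevation h and root r with h + r = Δ.
Airy balance ρ_c h = (ρ_m − ρ_c) r gives r = h ρ_c/(ρ_m − ρ_c), so h (1 + ρ_c/(ρ_m − ρ_c)) = Δ, i.e. h = Δ (ρ_m − ρ_c)/ρ_m.
h = 27.18 km × 0.522/3.27 = 4.34 km.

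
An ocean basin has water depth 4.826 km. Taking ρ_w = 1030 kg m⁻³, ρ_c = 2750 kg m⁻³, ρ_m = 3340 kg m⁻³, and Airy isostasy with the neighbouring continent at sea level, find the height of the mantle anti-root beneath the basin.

14.1 km

By Archimedes' principle applied to the lithosphere: replacing crust with seawater at the top is compensated by replacing crust with mantle at the base: d (ρ_c − ρ_w) = a (ρ_m − ρ_c).
a = d (ρ_c − ρ_w)/(ρ_m − ρ_c) = 4.826 km × 1720/590 = 14.1 km.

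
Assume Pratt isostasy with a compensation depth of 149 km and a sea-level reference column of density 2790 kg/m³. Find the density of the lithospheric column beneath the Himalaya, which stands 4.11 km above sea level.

Pratt balance: ρ_ref D = ρ (D + h).
ρ = ρ_ref D/(D + h) = 2790 × 149 km/(149 km + 4.11 km) = 2720 kg/m³.

2720 kg/m³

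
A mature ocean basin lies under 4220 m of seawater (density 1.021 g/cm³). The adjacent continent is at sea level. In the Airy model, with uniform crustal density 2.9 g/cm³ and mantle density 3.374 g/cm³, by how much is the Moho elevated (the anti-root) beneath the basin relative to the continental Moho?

By Archimedes' principle applied to the lithosphere: replacing crust with seawater at the top is compensated by replacing crust with mantle at the base: d (ρ_c − ρ_w) = a (ρ_m − ρ_c).
a = d (ρ_c − ρ_w)/(ρ_m − ρ_c) = 4220 m × 1.879/0.474 = 16700 m.

16700 m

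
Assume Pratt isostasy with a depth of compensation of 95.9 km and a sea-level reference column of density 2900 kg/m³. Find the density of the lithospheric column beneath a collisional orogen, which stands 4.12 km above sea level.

2780 kg/m³

Pratt balance: ρ_ref D = ρ (D + h).
ρ = ρ_ref D/(D + h) = 2900 × 95.9 km/(95.9 km + 4.12 km) = 2780 kg/m³.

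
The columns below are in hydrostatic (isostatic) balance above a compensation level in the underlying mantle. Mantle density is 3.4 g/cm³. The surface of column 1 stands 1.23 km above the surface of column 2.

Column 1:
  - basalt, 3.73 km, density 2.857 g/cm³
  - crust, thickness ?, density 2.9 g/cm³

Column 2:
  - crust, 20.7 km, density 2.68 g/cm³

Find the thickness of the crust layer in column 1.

34.1 km

Take the compensation level at the base of the deeper column (depth z_c below the surface of column 1) and equate Σ ρ_i t_i down to z_c; mantle fills any gap and the z_c terms cancel.
Column 1: 3.73×2.857 + x×2.9 + (z_c − 3.73 − x)×3.4
Column 2: 1.23×0 + 20.7×2.68 + (z_c − 1.23 − 20.7)×3.4
The z_c×3.4 term appears on both sides and cancels. Collect the known terms of each column as K = Σ(ρt)_known − 3.4 × (depth of known layers): K_1 = 10.65661 − 3.4×3.73 = −2.02539; K_2 = 55.476 − 3.4×(1.23 + 20.7) = −19.086.
Balance: K_1 − x×(3.4 − 2.9) = K_2, so x = (K_1 − K_2)/(3.4 − 2.9) = 17.0606/0.5 = 34.1 km.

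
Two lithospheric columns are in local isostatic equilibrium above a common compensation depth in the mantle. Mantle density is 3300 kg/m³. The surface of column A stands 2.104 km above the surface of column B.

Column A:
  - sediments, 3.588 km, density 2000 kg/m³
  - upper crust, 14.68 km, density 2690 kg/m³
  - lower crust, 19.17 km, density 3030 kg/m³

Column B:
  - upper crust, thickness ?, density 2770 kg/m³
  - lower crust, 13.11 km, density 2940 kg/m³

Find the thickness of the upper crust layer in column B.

Take the compensation level at the base of the deeper column (depth z_c below the surface of column A) and equate Σ ρ_i t_i down to z_c; mantle fills any gap and the z_c terms cancel.
Column A: 3.588×2000 + 14.68×2690 + 19.17×3030 + (z_c − 37.438)×3300
Column B: 2.104×0 + x×2770 + 13.11×2940 + (z_c − 2.104 − 13.11 − x)×3300
The z_c×3300 term appears on both sides and cancels. Collect the known terms of each column as K = Σ(ρt)_known − 3300 × (depth of known layers): K_A = 104750.3 − 3300×37.438 = −18795.1; K_B = 38543.4 − 3300×(2.104 + 13.11) = −11662.8.
Balance: K_A = K_B − x×(3300 − 2770), so x = (K_B − K_A)/(3300 − 2770) = 7132.3/530 = 13.5 km.

13.5 km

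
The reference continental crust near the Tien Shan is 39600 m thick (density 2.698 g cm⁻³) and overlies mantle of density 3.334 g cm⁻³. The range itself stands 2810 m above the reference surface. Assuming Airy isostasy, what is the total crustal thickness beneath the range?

Root depth r = h ρ_c / (ρ_m − ρ_c) = 2810 m × 2.698 / 0.636 = 11920 m.
Total thickness = T + h + r = 39600 m + 2810 m + 11920 m = 54300 m.

54300 m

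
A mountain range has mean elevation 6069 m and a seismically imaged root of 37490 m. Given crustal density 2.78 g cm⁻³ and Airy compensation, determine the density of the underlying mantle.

Airy balance: ρ_c h = (ρ_m − ρ_c) r → ρ_m = ρ_c (1 + h/r).
ρ_m = 2.78 × (1 + 6069 m/37490 m) = 3.23 g cm⁻³.

3.23 g cm⁻³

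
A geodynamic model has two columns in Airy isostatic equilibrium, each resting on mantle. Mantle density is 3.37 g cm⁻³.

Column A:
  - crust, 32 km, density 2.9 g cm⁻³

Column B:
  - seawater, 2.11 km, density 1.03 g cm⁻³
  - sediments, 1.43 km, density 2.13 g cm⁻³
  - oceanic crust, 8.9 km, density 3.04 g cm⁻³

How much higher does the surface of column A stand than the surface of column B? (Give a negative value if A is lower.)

1.6 km

For any compensation level in the mantle, the mantle terms cancel and isostasy reduces to e = (Σt_A − Σt_B) − (Σ(ρt)_A − Σ(ρt)_B) / ρ_m.
Σt_A = 32 km; Σt_B = 12.44 km; Σ(ρt)_A = 92.8; Σ(ρt)_B = 32.2752 (in km·g cm⁻³).
e = (32 − 12.44) − (92.8 − 32.2752) / 3.37 = 1.6 km.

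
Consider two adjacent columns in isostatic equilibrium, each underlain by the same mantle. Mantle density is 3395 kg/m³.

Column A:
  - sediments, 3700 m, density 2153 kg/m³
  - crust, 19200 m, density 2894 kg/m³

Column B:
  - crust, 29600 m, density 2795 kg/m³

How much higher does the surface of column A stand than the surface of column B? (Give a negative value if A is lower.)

−1040 m

For any compensation level in the mantle, the mantle terms cancel and isostasy reduces to e = (Σt_A − Σt_B) − (Σ(ρt)_A − Σ(ρt)_B) / ρ_m.
Σt_A = 22900 m; Σt_B = 29600 m; Σ(ρt)_A = 63530900; Σ(ρt)_B = 82732000 (in m·kg/m³).
e = (22900 − 29600) − (63530900 − 82732000) / 3395 = −1040 m.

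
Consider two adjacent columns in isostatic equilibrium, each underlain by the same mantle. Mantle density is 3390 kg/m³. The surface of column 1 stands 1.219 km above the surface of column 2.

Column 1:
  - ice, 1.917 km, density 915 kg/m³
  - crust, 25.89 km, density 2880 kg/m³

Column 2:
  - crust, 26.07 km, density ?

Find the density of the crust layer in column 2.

2860 kg/m³

Take the compensation level at the base of the deeper column (depth z_c below the surface of column 1) and equate Σ ρ_i t_i down to z_c; mantle fills any gap and the z_c terms cancel.
Column 1: 1.917×915 + 25.89×2880 + (z_c − 27.807)×3390
Column 2: 1.219×0 + 26.07×ρ + (z_c − 1.219 − 26.07)×3390
The z_c×3390 term appears on both sides and cancels. Collect the known terms of each column as K = Σ(ρt)_known − 3390 × (depth of known layers): K_1 = 76317.255 − 3390×27.807 = −17948.475; K_2 = 0 − 3390×(1.219 + 26.07) = −92509.71.
Balance: K_1 = K_2 + 26.07×ρ, so ρ = (K_1 − K_2)/26.07 = 74561.2/26.07 = 2860 kg/m³.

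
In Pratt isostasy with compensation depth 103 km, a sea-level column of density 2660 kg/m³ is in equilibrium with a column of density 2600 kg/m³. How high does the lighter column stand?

ρ_ref D = ρ (D + h) → h = D (ρ_ref − ρ)/ρ.
h = 103 km × (2660 − 2600)/2600 = 2.38 km.

2.38 km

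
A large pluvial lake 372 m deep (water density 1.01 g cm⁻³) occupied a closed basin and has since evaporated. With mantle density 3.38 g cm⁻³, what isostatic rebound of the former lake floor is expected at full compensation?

u = d ρ_w/ρ_m = 372 m × 1.01/3.38 = 111 m.

111 m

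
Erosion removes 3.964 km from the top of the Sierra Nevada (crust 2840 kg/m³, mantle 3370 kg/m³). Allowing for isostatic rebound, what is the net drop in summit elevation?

0.623 km

Rebound u = e ρ_c/ρ_m = 3.964 km × 2840/3370 = 3.341 km.
Net surface drop = e − u = 3.964 km − 3.341 km = e (ρ_m − ρ_c)/ρ_m = 0.623 km.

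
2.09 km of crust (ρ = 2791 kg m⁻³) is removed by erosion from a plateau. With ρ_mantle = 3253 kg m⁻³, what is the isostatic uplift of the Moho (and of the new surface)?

1.79 km

Unloading: uplift u = e ρ_c/ρ_m = 2.09 km × 2791/3253 = 1.79 km.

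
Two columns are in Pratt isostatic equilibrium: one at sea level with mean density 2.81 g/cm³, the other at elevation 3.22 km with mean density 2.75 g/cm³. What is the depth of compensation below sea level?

ρ_ref D = ρ (D + h) → D (ρ_ref − ρ) = ρ h.
D = ρ h/(ρ_ref − ρ) = 2.75 × 3.22 km/(2.81 − 2.75) = 148 km.

148 km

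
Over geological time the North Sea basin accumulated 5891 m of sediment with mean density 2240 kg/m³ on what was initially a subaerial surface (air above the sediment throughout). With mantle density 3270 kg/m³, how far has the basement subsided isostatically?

4040 m

Subaerial load: s = t ρ_sed / ρ_m = 5891 m × 2240/3270 = 4040 m.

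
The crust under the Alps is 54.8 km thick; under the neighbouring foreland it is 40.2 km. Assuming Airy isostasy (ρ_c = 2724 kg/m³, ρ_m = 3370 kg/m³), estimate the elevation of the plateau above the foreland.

Excess crust Δ = 54.8 km − 40.2 km = 14.6 km, split between elevation h and root r with h + r = Δ.
Airy balance ρ_c h = (ρ_m − ρ_c) r gives r = h ρ_c/(ρ_m − ρ_c), so h (1 + ρ_c/(ρ_m − ρ_c)) = Δ, i.e. h = Δ (ρ_m − ρ_c)/ρ_m.
h = 14.6 km × 646/3370 = 2.8 km.

2.8 km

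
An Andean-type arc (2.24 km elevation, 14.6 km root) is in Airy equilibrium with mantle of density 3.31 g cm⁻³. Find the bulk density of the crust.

ρ_c h = (ρ_m − ρ_c) r → ρ_c (h + r) = ρ_m r → ρ_c = ρ_m r / (h + r).
ρ_c = 3.31 × 14.6 km / (2.24 km + 14.6 km) = 2.87 g cm⁻³.

2.87 g cm⁻³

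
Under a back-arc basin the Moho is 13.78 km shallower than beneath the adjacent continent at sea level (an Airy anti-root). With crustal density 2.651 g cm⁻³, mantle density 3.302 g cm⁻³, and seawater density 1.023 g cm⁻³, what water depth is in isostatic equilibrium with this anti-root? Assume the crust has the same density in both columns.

5.51 km

Replacing a thickness d of crust by seawater at the top must be balanced by replacing crust with mantle at the base: d (ρ_c − ρ_w) = a (ρ_m − ρ_c).
d = a (ρ_m − ρ_c)/(ρ_c − ρ_w) = 13.78 km × 0.651/1.628 = 5.51 km.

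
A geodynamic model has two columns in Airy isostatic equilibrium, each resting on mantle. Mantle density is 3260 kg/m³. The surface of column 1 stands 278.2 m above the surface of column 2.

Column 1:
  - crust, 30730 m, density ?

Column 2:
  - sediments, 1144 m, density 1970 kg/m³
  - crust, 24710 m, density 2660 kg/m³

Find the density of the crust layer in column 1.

2700 kg/m³

Take the compensation level at the base of the deeper column (depth z_c below the surface of column 1) and equate Σ ρ_i t_i down to z_c; mantle fills any gap and the z_c terms cancel.
Column 1: 30730×ρ + (z_c − 30730)×3260
Column 2: 278.2×0 + 1144×1970 + 24710×2660 + (z_c − 278.2 − 25854)×3260
The z_c×3260 term appears on both sides and cancels. Collect the known terms of each column as K = Σ(ρt)_known − 3260 × (depth of known layers): K_1 = 0 − 3260×30730 = −100179800; K_2 = 67982280 − 3260×(278.2 + 25854) = −17208692.
Balance: K_1 + 30730×ρ = K_2, so ρ = (K_2 − K_1)/30730 = 82971100/30730 = 2700 kg/m³.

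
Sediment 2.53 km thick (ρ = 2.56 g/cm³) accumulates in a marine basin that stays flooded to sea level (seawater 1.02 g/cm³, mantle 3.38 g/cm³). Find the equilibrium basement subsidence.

Submarine loading: the sediment displaces seawater, and the subsidence is in turn flooded, so s (ρ_m − ρ_w) = t (ρ_sed − ρ_w).
s = 2.53 km × (2.56 − 1.02) / (3.38 − 1.02) = 1.65 km.

1.65 km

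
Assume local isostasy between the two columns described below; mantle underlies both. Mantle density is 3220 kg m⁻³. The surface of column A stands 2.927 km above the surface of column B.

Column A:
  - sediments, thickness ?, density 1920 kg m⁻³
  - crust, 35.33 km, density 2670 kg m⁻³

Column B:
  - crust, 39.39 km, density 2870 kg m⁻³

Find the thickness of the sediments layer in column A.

Take the compensation level at the base of the deeper column (depth z_c below the surface of column A) and equate Σ ρ_i t_i down to z_c; mantle fills any gap and the z_c terms cancel.
Column A: x×1920 + 35.33×2670 + (z_c − 35.33 − x)×3220
Column B: 2.927×0 + 39.39×2870 + (z_c − 2.927 − 39.39)×3220
The z_c×3220 term appears on both sides and cancels. Collect the known terms of each column as K = Σ(ρt)_known − 3220 × (depth of known layers): K_A = 94331.1 − 3220×35.33 = −19431.5; K_B = 113049.3 − 3220×(2.927 + 39.39) = −23211.44.
Balance: K_A − x×(3220 − 1920) = K_B, so x = (K_A − K_B)/(3220 − 1920) = 3779.94/1300 = 2.91 km.

2.91 km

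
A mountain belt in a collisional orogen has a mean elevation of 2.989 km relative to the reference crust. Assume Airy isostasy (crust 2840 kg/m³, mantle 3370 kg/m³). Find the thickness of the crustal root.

16 km

By Archimedes' principle applied to the lithosphere: the weight of the topography is balanced by the buoyancy of the root, ρ_c h = (ρ_m − ρ_c) r.
r = h · ρ_c / (ρ_m − ρ_c) = 2.989 km × 2840 / (3370 − 2840) = 16 km.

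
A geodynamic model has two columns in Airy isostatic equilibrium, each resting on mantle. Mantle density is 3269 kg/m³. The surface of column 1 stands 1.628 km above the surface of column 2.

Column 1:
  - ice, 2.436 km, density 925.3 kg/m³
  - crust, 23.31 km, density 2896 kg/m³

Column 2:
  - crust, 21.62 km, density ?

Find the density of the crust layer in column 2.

Take the compensation level at the base of the deeper column (depth z_c below the surface of column 1) and equate Σ ρ_i t_i down to z_c; mantle fills any gap and the z_c terms cancel.
Column 1: 2.436×925.3 + 23.31×2896 + (z_c − 25.746)×3269
Column 2: 1.628×0 + 21.62×ρ + (z_c − 1.628 − 21.62)×3269
The z_c×3269 term appears on both sides and cancels. Collect the known terms of each column as K = Σ(ρt)_known − 3269 × (depth of known layers): K_1 = 69759.7908 − 3269×25.746 = −14403.8832; K_2 = 0 − 3269×(1.628 + 21.62) = −75997.712.
Balance: K_1 = K_2 + 21.62×ρ, so ρ = (K_1 − K_2)/21.62 = 61593.8/21.62 = 2850 kg/m³.

2850 kg/m³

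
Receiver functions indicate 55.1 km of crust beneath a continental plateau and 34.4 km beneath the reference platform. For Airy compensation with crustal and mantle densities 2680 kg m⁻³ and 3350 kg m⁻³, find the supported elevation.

Excess crust Δ = 55.1 km − 34.4 km = 20.7 km, split between elevation h and root r with h + r = Δ.
Airy balance ρ_c h = (ρ_m − ρ_c) r gives r = h ρ_c/(ρ_m − ρ_c), so h (1 + ρ_c/(ρ_m − ρ_c)) = Δ, i.e. h = Δ (ρ_m − ρ_c)/ρ_m.
h = 20.7 km × 670/3350 = 4.14 km.

4.14 km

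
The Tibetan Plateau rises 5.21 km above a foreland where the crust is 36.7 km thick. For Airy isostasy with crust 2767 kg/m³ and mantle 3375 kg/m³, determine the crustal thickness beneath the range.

65.6 km

Root depth r = h ρ_c / (ρ_m − ρ_c) = 5.21 km × 2767 / 608 = 23.71 km.
Total thickness = T + h + r = 36.7 km + 5.21 km + 23.71 km = 65.6 km.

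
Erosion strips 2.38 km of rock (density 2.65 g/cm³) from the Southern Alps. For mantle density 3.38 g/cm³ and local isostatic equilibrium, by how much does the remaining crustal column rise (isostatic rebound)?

Unloading: uplift u = e ρ_c/ρ_m = 2.38 km × 2.65/3.38 = 1.87 km.

1.87 km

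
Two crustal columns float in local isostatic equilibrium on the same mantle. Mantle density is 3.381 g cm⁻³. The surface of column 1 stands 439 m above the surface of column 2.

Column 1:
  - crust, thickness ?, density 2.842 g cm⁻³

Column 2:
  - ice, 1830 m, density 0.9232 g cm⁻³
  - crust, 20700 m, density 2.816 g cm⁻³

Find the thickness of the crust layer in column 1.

Take the compensation level at the base of the deeper column (depth z_c below the surface of column 1) and equate Σ ρ_i t_i down to z_c; mantle fills any gap and the z_c terms cancel.
Column 1: x×2.842 + (z_c − 0 − x)×3.381
Column 2: 439×0 + 1830×0.9232 + 20700×2.816 + (z_c − 439 − 22530)×3.381
The z_c×3.381 term appears on both sides and cancels. Collect the known terms of each column as K = Σ(ρt)_known − 3.381 × (depth of known layers): K_1 = 0 − 3.381×0 = 0; K_2 = 59980.656 − 3.381×(439 + 22530) = −17677.533.
Balance: K_1 − x×(3.381 − 2.842) = K_2, so x = (K_1 − K_2)/(3.381 − 2.842) = 17677.5/0.539 = 32800 m.

32800 m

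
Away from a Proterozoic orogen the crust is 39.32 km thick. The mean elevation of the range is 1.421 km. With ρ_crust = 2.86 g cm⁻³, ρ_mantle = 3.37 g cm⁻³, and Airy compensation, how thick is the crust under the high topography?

Root depth r = h ρ_c / (ρ_m − ρ_c) = 1.421 km × 2.86 / 0.51 = 7.969 km.
Total thickness = T + h + r = 39.32 km + 1.421 km + 7.969 km = 48.7 km.

48.7 km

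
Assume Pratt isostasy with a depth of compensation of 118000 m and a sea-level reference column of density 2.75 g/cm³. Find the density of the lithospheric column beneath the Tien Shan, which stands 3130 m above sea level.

2.68 g/cm³

Pratt balance: ρ_ref D = ρ (D + h).
ρ = ρ_ref D/(D + h) = 2.75 × 118000 m/(118000 m + 3130 m) = 2.68 g/cm³.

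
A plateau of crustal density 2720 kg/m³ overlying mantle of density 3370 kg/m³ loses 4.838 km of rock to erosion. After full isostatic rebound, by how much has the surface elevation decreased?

0.933 km

Rebound u = e ρ_c/ρ_m = 4.838 km × 2720/3370 = 3.905 km.
Net surface drop = e − u = 4.838 km − 3.905 km = e (ρ_m − ρ_c)/ρ_m = 0.933 km.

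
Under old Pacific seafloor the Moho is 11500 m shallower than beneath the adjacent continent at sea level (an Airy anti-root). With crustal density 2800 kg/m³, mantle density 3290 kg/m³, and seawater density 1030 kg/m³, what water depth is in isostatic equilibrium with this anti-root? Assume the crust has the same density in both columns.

Replacing a thickness d of crust by seawater at the top must be balanced by replacing crust with mantle at the base: d (ρ_c − ρ_w) = a (ρ_m − ρ_c).
d = a (ρ_m − ρ_c)/(ρ_c − ρ_w) = 11500 m × 490/1770 = 3180 m.

3180 m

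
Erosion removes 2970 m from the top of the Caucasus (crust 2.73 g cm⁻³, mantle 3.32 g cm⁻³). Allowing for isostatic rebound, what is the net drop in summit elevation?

Rebound u = e ρ_c/ρ_m = 2970 m × 2.73/3.32 = 2442 m.
Net surface drop = e − u = 2970 m − 2442 m = e (ρ_m − ρ_c)/ρ_m = 528 m.

528 m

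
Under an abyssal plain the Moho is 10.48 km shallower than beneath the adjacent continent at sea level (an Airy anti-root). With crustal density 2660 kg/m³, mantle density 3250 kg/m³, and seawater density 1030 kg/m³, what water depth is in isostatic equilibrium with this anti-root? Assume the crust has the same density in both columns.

Replacing a thickness d of crust by seawater at the top must be balanced by replacing crust with mantle at the base: d (ρ_c − ρ_w) = a (ρ_m − ρ_c).
d = a (ρ_m − ρ_c)/(ρ_c − ρ_w) = 10.48 km × 590/1630 = 3.79 km.

3.79 km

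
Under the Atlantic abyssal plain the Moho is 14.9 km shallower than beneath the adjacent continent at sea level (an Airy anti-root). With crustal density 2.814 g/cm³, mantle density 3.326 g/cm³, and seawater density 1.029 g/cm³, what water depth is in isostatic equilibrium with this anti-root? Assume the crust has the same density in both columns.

Replacing a thickness d of crust by seawater at the top must be balanced by replacing crust with mantle at the base: d (ρ_c − ρ_w) = a (ρ_m − ρ_c).
d = a (ρ_m − ρ_c)/(ρ_c − ρ_w) = 14.9 km × 0.512/1.785 = 4.27 km.

4.27 km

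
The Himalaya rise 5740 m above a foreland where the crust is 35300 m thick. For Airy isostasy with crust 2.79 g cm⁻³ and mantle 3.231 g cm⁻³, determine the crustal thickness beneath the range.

Root depth r = h ρ_c / (ρ_m − ρ_c) = 5740 m × 2.79 / 0.441 = 36310 m.
Total thickness = T + h + r = 35300 m + 5740 m + 36310 m = 77400 m.

77400 m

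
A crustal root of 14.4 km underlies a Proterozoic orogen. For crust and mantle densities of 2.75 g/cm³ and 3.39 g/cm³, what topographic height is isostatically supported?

Isostatic balance requires: ρ_c h = (ρ_m − ρ_c) r.
h = r (ρ_m − ρ_c) / ρ_c = 14.4 km × (3.39 − 2.75) / 2.75 = 3.35 km.

3.35 km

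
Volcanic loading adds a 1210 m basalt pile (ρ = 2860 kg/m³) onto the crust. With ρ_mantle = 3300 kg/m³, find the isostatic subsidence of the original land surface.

1050 m

Subaerial loading: s = t ρ_load / ρ_m.
s = 1210 m × 2860/3300 = 1050 m.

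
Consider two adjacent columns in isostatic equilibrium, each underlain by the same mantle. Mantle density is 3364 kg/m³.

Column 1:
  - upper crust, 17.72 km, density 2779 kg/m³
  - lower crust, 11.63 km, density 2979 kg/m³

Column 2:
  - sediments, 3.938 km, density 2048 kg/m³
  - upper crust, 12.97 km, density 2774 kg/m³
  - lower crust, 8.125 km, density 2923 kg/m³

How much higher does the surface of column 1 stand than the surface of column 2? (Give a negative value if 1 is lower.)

For any compensation level in the mantle, the mantle terms cancel and isostasy reduces to e = (Σt_1 − Σt_2) − (Σ(ρt)_1 − Σ(ρt)_2) / ρ_m.
Σt_1 = 29.35 km; Σt_2 = 25.033 km; Σ(ρt)_1 = 83889.65; Σ(ρt)_2 = 67793.179 (in km·kg/m³).
e = (29.35 − 25.033) − (83889.65 − 67793.179) / 3364 = −0.468 km.

−0.468 km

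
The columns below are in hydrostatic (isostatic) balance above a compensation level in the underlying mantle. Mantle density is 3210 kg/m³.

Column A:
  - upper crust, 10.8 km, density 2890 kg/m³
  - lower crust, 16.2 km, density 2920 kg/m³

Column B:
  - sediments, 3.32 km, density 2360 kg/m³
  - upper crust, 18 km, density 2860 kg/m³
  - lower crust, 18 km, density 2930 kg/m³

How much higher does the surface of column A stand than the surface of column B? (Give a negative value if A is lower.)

For any compensation level in the mantle, the mantle terms cancel and isostasy reduces to e = (Σt_A − Σt_B) − (Σ(ρt)_A − Σ(ρt)_B) / ρ_m.
Σt_A = 27 km; Σt_B = 39.32 km; Σ(ρt)_A = 78516; Σ(ρt)_B = 112055.2 (in km·kg/m³).
e = (27 − 39.32) − (78516 − 112055.2) / 3210 = −1.87 km.

−1.87 km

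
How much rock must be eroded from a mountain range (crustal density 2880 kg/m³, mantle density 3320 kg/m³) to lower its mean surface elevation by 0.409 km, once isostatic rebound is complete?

Net drop Δ = e − u = e − e ρ_c/ρ_m = e (ρ_m − ρ_c)/ρ_m.
e = Δ ρ_m/(ρ_m − ρ_c) = 0.409 km × 3320/440 = 3.09 km.

3.09 km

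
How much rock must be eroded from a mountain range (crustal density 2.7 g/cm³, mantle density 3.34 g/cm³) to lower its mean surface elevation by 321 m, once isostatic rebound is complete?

1680 m

Net drop Δ = e − u = e − e ρ_c/ρ_m = e (ρ_m − ρ_c)/ρ_m.
e = Δ ρ_m/(ρ_m − ρ_c) = 321 m × 3.34/0.64 = 1680 m.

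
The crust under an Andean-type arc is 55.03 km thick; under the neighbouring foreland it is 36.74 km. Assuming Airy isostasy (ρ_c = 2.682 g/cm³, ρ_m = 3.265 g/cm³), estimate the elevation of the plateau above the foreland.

3.27 km

Excess crust Δ = 55.03 km − 36.74 km = 18.29 km, split between elevation h and root r with h + r = Δ.
Airy balance ρ_c h = (ρ_m − ρ_c) r gives r = h ρ_c/(ρ_m − ρ_c), so h (1 + ρ_c/(ρ_m − ρ_c)) = Δ, i.e. h = Δ (ρ_m − ρ_c)/ρ_m.
h = 18.29 km × 0.583/3.265 = 3.27 km.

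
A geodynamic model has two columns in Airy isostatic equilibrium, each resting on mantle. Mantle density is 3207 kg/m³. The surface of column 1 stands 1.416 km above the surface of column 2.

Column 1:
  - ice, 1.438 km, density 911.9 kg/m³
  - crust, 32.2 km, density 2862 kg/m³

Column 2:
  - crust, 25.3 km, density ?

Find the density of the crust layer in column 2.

2820 kg/m³

Take the compensation level at the base of the deeper column (depth z_c below the surface of column 1) and equate Σ ρ_i t_i down to z_c; mantle fills any gap and the z_c terms cancel.
Column 1: 1.438×911.9 + 32.2×2862 + (z_c − 33.638)×3207
Column 2: 1.416×0 + 25.3×ρ + (z_c − 1.416 − 25.3)×3207
The z_c×3207 term appears on both sides and cancels. Collect the known terms of each column as K = Σ(ρt)_known − 3207 × (depth of known layers): K_1 = 93467.7122 − 3207×33.638 = −14409.3538; K_2 = 0 − 3207×(1.416 + 25.3) = −85678.212.
Balance: K_1 = K_2 + 25.3×ρ, so ρ = (K_1 − K_2)/25.3 = 71268.9/25.3 = 2820 kg/m³.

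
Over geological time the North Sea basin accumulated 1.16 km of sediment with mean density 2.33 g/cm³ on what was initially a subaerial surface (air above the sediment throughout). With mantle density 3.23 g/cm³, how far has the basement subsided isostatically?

0.837 km

Subaerial load: s = t ρ_sed / ρ_m = 1.16 km × 2.33/3.23 = 0.837 km.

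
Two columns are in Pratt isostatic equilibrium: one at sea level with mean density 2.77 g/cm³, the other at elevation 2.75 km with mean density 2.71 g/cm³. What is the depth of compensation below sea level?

124 km

ρ_ref D = ρ (D + h) → D (ρ_ref − ρ) = ρ h.
D = ρ h/(ρ_ref − ρ) = 2.71 × 2.75 km/(2.77 − 2.71) = 124 km.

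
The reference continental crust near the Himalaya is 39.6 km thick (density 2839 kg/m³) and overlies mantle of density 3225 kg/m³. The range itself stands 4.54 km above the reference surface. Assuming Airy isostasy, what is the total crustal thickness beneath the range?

77.5 km

Root depth r = h ρ_c / (ρ_m − ρ_c) = 4.54 km × 2839 / 386 = 33.39 km.
Total thickness = T + h + r = 39.6 km + 4.54 km + 33.39 km = 77.5 km.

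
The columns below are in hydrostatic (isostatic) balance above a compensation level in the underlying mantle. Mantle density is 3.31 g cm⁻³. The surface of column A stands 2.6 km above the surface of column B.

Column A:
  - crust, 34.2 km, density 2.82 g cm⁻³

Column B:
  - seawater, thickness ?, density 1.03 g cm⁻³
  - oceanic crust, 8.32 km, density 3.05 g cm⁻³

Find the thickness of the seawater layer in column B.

2.63 km

Take the compensation level at the base of the deeper column (depth z_c below the surface of column A) and equate Σ ρ_i t_i down to z_c; mantle fills any gap and the z_c terms cancel.
Column A: 34.2×2.82 + (z_c − 34.2)×3.31
Column B: 2.6×0 + x×1.03 + 8.32×3.05 + (z_c − 2.6 − 8.32 − x)×3.31
The z_c×3.31 term appears on both sides and cancels. Collect the known terms of each column as K = Σ(ρt)_known − 3.31 × (depth of known layers): K_A = 96.444 − 3.31×34.2 = −16.758; K_B = 25.376 − 3.31×(2.6 + 8.32) = −10.7692.
Balance: K_A = K_B − x×(3.31 − 1.03), so x = (K_B − K_A)/(3.31 − 1.03) = 5.9888/2.28 = 2.63 km.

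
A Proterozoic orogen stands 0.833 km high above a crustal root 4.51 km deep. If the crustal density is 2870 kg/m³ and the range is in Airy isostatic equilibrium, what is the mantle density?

Airy balance: ρ_c h = (ρ_m − ρ_c) r → ρ_m = ρ_c (1 + h/r).
ρ_m = 2870 × (1 + 0.833 km/4.51 km) = 3400 kg/m³.

3400 kg/m³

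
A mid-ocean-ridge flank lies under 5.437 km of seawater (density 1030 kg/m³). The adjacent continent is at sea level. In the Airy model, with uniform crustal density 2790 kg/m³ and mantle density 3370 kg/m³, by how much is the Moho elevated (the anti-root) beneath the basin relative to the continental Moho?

By Archimedes' principle applied to the lithosphere: replacing crust with seawater at the top is compensated by replacing crust with mantle at the base: d (ρ_c − ρ_w) = a (ρ_m − ρ_c).
a = d (ρ_c − ρ_w)/(ρ_m − ρ_c) = 5.437 km × 1760/580 = 16.5 km.

16.5 km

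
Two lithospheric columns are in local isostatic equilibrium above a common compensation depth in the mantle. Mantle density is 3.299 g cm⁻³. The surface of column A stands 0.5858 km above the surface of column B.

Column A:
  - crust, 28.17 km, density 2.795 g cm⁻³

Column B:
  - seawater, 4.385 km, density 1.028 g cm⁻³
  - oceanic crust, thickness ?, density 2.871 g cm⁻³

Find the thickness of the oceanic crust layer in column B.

Take the compensation level at the base of the deeper column (depth z_c below the surface of column A) and equate Σ ρ_i t_i down to z_c; mantle fills any gap and the z_c terms cancel.
Column A: 28.17×2.795 + (z_c − 28.17)×3.299
Column B: 0.5858×0 + 4.385×1.028 + x×2.871 + (z_c − 0.5858 − 4.385 − x)×3.299
The z_c×3.299 term appears on both sides and cancels. Collect the known terms of each column as K = Σ(ρt)_known − 3.299 × (depth of known layers): K_A = 78.73515 − 3.299×28.17 = −14.19768; K_B = 4.50778 − 3.299×(0.5858 + 4.385) = −11.8908892.
Balance: K_A = K_B − x×(3.299 − 2.871), so x = (K_B − K_A)/(3.299 − 2.871) = 2.30679/0.428 = 5.39 km.

5.39 km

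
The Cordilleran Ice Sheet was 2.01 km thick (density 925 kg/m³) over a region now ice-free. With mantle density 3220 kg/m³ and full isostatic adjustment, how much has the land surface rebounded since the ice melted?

0.577 km

Removing the load lets mantle flow back in; uplift u satisfies ρ_ice t = ρ_m u.
u = t ρ_ice/ρ_m = 2.01 km × 925/3220 = 0.577 km.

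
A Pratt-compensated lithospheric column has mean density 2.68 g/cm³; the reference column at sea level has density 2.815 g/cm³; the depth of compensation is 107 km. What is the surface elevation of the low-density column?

ρ_ref D = ρ (D + h) → h = D (ρ_ref − ρ)/ρ.
h = 107 km × (2.815 − 2.68)/2.68 = 5.39 km.

5.39 km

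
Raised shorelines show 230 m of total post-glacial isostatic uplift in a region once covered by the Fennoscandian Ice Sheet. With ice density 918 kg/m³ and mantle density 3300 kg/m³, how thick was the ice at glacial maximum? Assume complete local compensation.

827 m

u = t ρ_ice/ρ_m → t = u ρ_m/ρ_ice = 230 m × 3300/918 = 827 m.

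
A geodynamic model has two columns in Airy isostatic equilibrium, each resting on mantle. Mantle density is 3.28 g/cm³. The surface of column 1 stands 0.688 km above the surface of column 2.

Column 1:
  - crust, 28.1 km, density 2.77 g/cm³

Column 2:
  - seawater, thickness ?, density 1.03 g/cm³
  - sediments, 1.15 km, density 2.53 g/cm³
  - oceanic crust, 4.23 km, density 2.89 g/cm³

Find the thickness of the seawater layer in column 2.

Take the compensation level at the base of the deeper column (depth z_c below the surface of column 1) and equate Σ ρ_i t_i down to z_c; mantle fills any gap and the z_c terms cancel.
Column 1: 28.1×2.77 + (z_c − 28.1)×3.28
Column 2: 0.688×0 + x×1.03 + 1.15×2.53 + 4.23×2.89 + (z_c − 0.688 − 5.38 − x)×3.28
The z_c×3.28 term appears on both sides and cancels. Collect the known terms of each column as K = Σ(ρt)_known − 3.28 × (depth of known layers): K_1 = 77.837 − 3.28×28.1 = −14.331; K_2 = 15.1342 − 3.28×(0.688 + 5.38) = −4.76884.
Balance: K_1 = K_2 − x×(3.28 − 1.03), so x = (K_2 − K_1)/(3.28 − 1.03) = 9.56216/2.25 = 4.25 km.

4.25 km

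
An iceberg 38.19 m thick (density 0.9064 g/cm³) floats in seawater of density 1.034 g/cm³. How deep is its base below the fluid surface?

Draft d = t ρ_obj/ρ_fluid = 38.19 m × 0.9064/1.034 = 33.5 m.

33.5 m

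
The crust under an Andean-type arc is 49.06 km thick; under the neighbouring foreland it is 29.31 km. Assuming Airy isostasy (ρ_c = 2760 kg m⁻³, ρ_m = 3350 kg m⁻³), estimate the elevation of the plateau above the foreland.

Excess crust Δ = 49.06 km − 29.31 km = 19.75 km, split between elevation h and root r with h + r = Δ.
Airy balance ρ_c h = (ρ_m − ρ_c) r gives r = h ρ_c/(ρ_m − ρ_c), so h (1 + ρ_c/(ρ_m − ρ_c)) = Δ, i.e. h = Δ (ρ_m − ρ_c)/ρ_m.
h = 19.75 km × 590/3350 = 3.48 km.

3.48 km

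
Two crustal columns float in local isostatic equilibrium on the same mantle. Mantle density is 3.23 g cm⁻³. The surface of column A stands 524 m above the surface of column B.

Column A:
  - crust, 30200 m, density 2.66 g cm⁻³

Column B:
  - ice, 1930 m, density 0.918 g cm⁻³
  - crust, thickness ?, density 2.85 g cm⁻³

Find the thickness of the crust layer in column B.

Take the compensation level at the base of the deeper column (depth z_c below the surface of column A) and equate Σ ρ_i t_i down to z_c; mantle fills any gap and the z_c terms cancel.
Column A: 30200×2.66 + (z_c − 30200)×3.23
Column B: 524×0 + 1930×0.918 + x×2.85 + (z_c − 524 − 1930 − x)×3.23
The z_c×3.23 term appears on both sides and cancels. Collect the known terms of each column as K = Σ(ρt)_known − 3.23 × (depth of known layers): K_A = 80332 − 3.23×30200 = −17214; K_B = 1771.74 − 3.23×(524 + 1930) = −6154.68.
Balance: K_A = K_B − x×(3.23 − 2.85), so x = (K_B − K_A)/(3.23 − 2.85) = 11059.3/0.38 = 29100 m.

29100 m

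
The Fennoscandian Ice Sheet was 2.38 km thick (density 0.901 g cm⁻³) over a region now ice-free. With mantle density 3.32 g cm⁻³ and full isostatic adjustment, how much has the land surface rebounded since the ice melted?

Removing the load lets mantle flow back in; uplift u satisfies ρ_ice t = ρ_m u.
u = t ρ_ice/ρ_m = 2.38 km × 0.901/3.32 = 0.646 km.

0.646 km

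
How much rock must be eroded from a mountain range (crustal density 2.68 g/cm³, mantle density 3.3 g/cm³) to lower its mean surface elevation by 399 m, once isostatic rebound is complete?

2120 m

Net drop Δ = e − u = e − e ρ_c/ρ_m = e (ρ_m − ρ_c)/ρ_m.
e = Δ ρ_m/(ρ_m − ρ_c) = 399 m × 3.3/0.62 = 2120 m.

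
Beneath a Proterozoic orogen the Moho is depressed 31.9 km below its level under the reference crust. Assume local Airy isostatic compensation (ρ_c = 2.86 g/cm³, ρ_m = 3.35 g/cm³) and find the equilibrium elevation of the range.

Isostatic balance requires: ρ_c h = (ρ_m − ρ_c) r.
h = r (ρ_m − ρ_c) / ρ_c = 31.9 km × (3.35 − 2.86) / 2.86 = 5.47 km.

5.47 km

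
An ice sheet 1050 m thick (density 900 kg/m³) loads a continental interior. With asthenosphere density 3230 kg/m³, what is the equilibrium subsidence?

293 m

For local isostatic compensation: the ice load ρ_ice t is balanced by mantle displaced below, ρ_m s.
s = t ρ_ice / ρ_m = 1050 m × 900/3230 = 293 m.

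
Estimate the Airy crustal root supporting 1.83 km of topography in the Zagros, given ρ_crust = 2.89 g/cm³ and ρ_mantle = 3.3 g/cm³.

12.9 km

Equating mass per unit area of the two columns: the weight of the topography is balanced by the buoyancy of the root, ρ_c h = (ρ_m − ρ_c) r.
r = h · ρ_c / (ρ_m − ρ_c) = 1.83 km × 2.89 / (3.3 − 2.89) = 12.9 km.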